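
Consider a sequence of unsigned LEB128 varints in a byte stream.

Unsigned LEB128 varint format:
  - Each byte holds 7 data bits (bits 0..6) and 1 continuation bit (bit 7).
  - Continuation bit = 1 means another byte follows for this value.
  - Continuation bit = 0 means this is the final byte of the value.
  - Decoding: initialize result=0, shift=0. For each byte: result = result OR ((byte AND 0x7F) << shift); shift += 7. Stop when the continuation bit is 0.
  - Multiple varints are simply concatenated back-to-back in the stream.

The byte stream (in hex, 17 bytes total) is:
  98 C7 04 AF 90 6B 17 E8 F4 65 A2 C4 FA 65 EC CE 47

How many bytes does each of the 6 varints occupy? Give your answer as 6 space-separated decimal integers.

Answer: 3 3 1 3 4 3

Derivation:
  byte[0]=0x98 cont=1 payload=0x18=24: acc |= 24<<0 -> acc=24 shift=7
  byte[1]=0xC7 cont=1 payload=0x47=71: acc |= 71<<7 -> acc=9112 shift=14
  byte[2]=0x04 cont=0 payload=0x04=4: acc |= 4<<14 -> acc=74648 shift=21 [end]
Varint 1: bytes[0:3] = 98 C7 04 -> value 74648 (3 byte(s))
  byte[3]=0xAF cont=1 payload=0x2F=47: acc |= 47<<0 -> acc=47 shift=7
  byte[4]=0x90 cont=1 payload=0x10=16: acc |= 16<<7 -> acc=2095 shift=14
  byte[5]=0x6B cont=0 payload=0x6B=107: acc |= 107<<14 -> acc=1755183 shift=21 [end]
Varint 2: bytes[3:6] = AF 90 6B -> value 1755183 (3 byte(s))
  byte[6]=0x17 cont=0 payload=0x17=23: acc |= 23<<0 -> acc=23 shift=7 [end]
Varint 3: bytes[6:7] = 17 -> value 23 (1 byte(s))
  byte[7]=0xE8 cont=1 payload=0x68=104: acc |= 104<<0 -> acc=104 shift=7
  byte[8]=0xF4 cont=1 payload=0x74=116: acc |= 116<<7 -> acc=14952 shift=14
  byte[9]=0x65 cont=0 payload=0x65=101: acc |= 101<<14 -> acc=1669736 shift=21 [end]
Varint 4: bytes[7:10] = E8 F4 65 -> value 1669736 (3 byte(s))
  byte[10]=0xA2 cont=1 payload=0x22=34: acc |= 34<<0 -> acc=34 shift=7
  byte[11]=0xC4 cont=1 payload=0x44=68: acc |= 68<<7 -> acc=8738 shift=14
  byte[12]=0xFA cont=1 payload=0x7A=122: acc |= 122<<14 -> acc=2007586 shift=21
  byte[13]=0x65 cont=0 payload=0x65=101: acc |= 101<<21 -> acc=213819938 shift=28 [end]
Varint 5: bytes[10:14] = A2 C4 FA 65 -> value 213819938 (4 byte(s))
  byte[14]=0xEC cont=1 payload=0x6C=108: acc |= 108<<0 -> acc=108 shift=7
  byte[15]=0xCE cont=1 payload=0x4E=78: acc |= 78<<7 -> acc=10092 shift=14
  byte[16]=0x47 cont=0 payload=0x47=71: acc |= 71<<14 -> acc=1173356 shift=21 [end]
Varint 6: bytes[14:17] = EC CE 47 -> value 1173356 (3 byte(s))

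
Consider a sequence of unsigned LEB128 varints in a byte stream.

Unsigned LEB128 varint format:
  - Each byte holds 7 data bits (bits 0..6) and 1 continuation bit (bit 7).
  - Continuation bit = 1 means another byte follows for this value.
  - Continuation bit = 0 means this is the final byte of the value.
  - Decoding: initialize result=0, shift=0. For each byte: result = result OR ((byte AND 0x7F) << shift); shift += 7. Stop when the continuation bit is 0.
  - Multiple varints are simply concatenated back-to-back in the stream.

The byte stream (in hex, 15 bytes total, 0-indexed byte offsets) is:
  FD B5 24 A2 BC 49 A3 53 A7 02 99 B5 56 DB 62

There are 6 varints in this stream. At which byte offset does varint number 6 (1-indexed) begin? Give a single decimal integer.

Answer: 13

Derivation:
  byte[0]=0xFD cont=1 payload=0x7D=125: acc |= 125<<0 -> acc=125 shift=7
  byte[1]=0xB5 cont=1 payload=0x35=53: acc |= 53<<7 -> acc=6909 shift=14
  byte[2]=0x24 cont=0 payload=0x24=36: acc |= 36<<14 -> acc=596733 shift=21 [end]
Varint 1: bytes[0:3] = FD B5 24 -> value 596733 (3 byte(s))
  byte[3]=0xA2 cont=1 payload=0x22=34: acc |= 34<<0 -> acc=34 shift=7
  byte[4]=0xBC cont=1 payload=0x3C=60: acc |= 60<<7 -> acc=7714 shift=14
  byte[5]=0x49 cont=0 payload=0x49=73: acc |= 73<<14 -> acc=1203746 shift=21 [end]
Varint 2: bytes[3:6] = A2 BC 49 -> value 1203746 (3 byte(s))
  byte[6]=0xA3 cont=1 payload=0x23=35: acc |= 35<<0 -> acc=35 shift=7
  byte[7]=0x53 cont=0 payload=0x53=83: acc |= 83<<7 -> acc=10659 shift=14 [end]
Varint 3: bytes[6:8] = A3 53 -> value 10659 (2 byte(s))
  byte[8]=0xA7 cont=1 payload=0x27=39: acc |= 39<<0 -> acc=39 shift=7
  byte[9]=0x02 cont=0 payload=0x02=2: acc |= 2<<7 -> acc=295 shift=14 [end]
Varint 4: bytes[8:10] = A7 02 -> value 295 (2 byte(s))
  byte[10]=0x99 cont=1 payload=0x19=25: acc |= 25<<0 -> acc=25 shift=7
  byte[11]=0xB5 cont=1 payload=0x35=53: acc |= 53<<7 -> acc=6809 shift=14
  byte[12]=0x56 cont=0 payload=0x56=86: acc |= 86<<14 -> acc=1415833 shift=21 [end]
Varint 5: bytes[10:13] = 99 B5 56 -> value 1415833 (3 byte(s))
  byte[13]=0xDB cont=1 payload=0x5B=91: acc |= 91<<0 -> acc=91 shift=7
  byte[14]=0x62 cont=0 payload=0x62=98: acc |= 98<<7 -> acc=12635 shift=14 [end]
Varint 6: bytes[13:15] = DB 62 -> value 12635 (2 byte(s))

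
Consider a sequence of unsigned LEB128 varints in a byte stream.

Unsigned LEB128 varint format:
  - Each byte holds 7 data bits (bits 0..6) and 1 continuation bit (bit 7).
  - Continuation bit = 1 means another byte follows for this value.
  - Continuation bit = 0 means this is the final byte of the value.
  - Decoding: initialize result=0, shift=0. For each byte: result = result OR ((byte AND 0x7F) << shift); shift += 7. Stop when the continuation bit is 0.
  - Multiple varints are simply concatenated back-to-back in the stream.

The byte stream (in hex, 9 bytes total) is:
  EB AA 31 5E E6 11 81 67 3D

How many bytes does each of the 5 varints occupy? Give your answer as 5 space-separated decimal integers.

Answer: 3 1 2 2 1

Derivation:
  byte[0]=0xEB cont=1 payload=0x6B=107: acc |= 107<<0 -> acc=107 shift=7
  byte[1]=0xAA cont=1 payload=0x2A=42: acc |= 42<<7 -> acc=5483 shift=14
  byte[2]=0x31 cont=0 payload=0x31=49: acc |= 49<<14 -> acc=808299 shift=21 [end]
Varint 1: bytes[0:3] = EB AA 31 -> value 808299 (3 byte(s))
  byte[3]=0x5E cont=0 payload=0x5E=94: acc |= 94<<0 -> acc=94 shift=7 [end]
Varint 2: bytes[3:4] = 5E -> value 94 (1 byte(s))
  byte[4]=0xE6 cont=1 payload=0x66=102: acc |= 102<<0 -> acc=102 shift=7
  byte[5]=0x11 cont=0 payload=0x11=17: acc |= 17<<7 -> acc=2278 shift=14 [end]
Varint 3: bytes[4:6] = E6 11 -> value 2278 (2 byte(s))
  byte[6]=0x81 cont=1 payload=0x01=1: acc |= 1<<0 -> acc=1 shift=7
  byte[7]=0x67 cont=0 payload=0x67=103: acc |= 103<<7 -> acc=13185 shift=14 [end]
Varint 4: bytes[6:8] = 81 67 -> value 13185 (2 byte(s))
  byte[8]=0x3D cont=0 payload=0x3D=61: acc |= 61<<0 -> acc=61 shift=7 [end]
Varint 5: bytes[8:9] = 3D -> value 61 (1 byte(s))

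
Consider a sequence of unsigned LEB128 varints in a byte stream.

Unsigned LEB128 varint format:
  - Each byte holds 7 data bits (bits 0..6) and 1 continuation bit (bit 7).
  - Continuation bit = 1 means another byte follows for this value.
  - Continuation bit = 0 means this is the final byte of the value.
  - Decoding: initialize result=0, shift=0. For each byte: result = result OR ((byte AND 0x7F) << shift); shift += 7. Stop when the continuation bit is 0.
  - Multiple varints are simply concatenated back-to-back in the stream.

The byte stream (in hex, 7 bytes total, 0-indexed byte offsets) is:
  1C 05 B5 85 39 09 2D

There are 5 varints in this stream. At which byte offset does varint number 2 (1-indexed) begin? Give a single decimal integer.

Answer: 1

Derivation:
  byte[0]=0x1C cont=0 payload=0x1C=28: acc |= 28<<0 -> acc=28 shift=7 [end]
Varint 1: bytes[0:1] = 1C -> value 28 (1 byte(s))
  byte[1]=0x05 cont=0 payload=0x05=5: acc |= 5<<0 -> acc=5 shift=7 [end]
Varint 2: bytes[1:2] = 05 -> value 5 (1 byte(s))
  byte[2]=0xB5 cont=1 payload=0x35=53: acc |= 53<<0 -> acc=53 shift=7
  byte[3]=0x85 cont=1 payload=0x05=5: acc |= 5<<7 -> acc=693 shift=14
  byte[4]=0x39 cont=0 payload=0x39=57: acc |= 57<<14 -> acc=934581 shift=21 [end]
Varint 3: bytes[2:5] = B5 85 39 -> value 934581 (3 byte(s))
  byte[5]=0x09 cont=0 payload=0x09=9: acc |= 9<<0 -> acc=9 shift=7 [end]
Varint 4: bytes[5:6] = 09 -> value 9 (1 byte(s))
  byte[6]=0x2D cont=0 payload=0x2D=45: acc |= 45<<0 -> acc=45 shift=7 [end]
Varint 5: bytes[6:7] = 2D -> value 45 (1 byte(s))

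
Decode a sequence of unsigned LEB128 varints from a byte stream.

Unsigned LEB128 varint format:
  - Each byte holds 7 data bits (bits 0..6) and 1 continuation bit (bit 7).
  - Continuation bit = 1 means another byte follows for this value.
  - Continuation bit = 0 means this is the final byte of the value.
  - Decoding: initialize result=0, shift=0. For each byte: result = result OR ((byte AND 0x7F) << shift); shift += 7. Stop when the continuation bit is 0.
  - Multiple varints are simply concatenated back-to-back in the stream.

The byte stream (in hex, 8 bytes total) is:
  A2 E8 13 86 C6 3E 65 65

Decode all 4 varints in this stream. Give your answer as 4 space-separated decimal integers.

  byte[0]=0xA2 cont=1 payload=0x22=34: acc |= 34<<0 -> acc=34 shift=7
  byte[1]=0xE8 cont=1 payload=0x68=104: acc |= 104<<7 -> acc=13346 shift=14
  byte[2]=0x13 cont=0 payload=0x13=19: acc |= 19<<14 -> acc=324642 shift=21 [end]
Varint 1: bytes[0:3] = A2 E8 13 -> value 324642 (3 byte(s))
  byte[3]=0x86 cont=1 payload=0x06=6: acc |= 6<<0 -> acc=6 shift=7
  byte[4]=0xC6 cont=1 payload=0x46=70: acc |= 70<<7 -> acc=8966 shift=14
  byte[5]=0x3E cont=0 payload=0x3E=62: acc |= 62<<14 -> acc=1024774 shift=21 [end]
Varint 2: bytes[3:6] = 86 C6 3E -> value 1024774 (3 byte(s))
  byte[6]=0x65 cont=0 payload=0x65=101: acc |= 101<<0 -> acc=101 shift=7 [end]
Varint 3: bytes[6:7] = 65 -> value 101 (1 byte(s))
  byte[7]=0x65 cont=0 payload=0x65=101: acc |= 101<<0 -> acc=101 shift=7 [end]
Varint 4: bytes[7:8] = 65 -> value 101 (1 byte(s))

Answer: 324642 1024774 101 101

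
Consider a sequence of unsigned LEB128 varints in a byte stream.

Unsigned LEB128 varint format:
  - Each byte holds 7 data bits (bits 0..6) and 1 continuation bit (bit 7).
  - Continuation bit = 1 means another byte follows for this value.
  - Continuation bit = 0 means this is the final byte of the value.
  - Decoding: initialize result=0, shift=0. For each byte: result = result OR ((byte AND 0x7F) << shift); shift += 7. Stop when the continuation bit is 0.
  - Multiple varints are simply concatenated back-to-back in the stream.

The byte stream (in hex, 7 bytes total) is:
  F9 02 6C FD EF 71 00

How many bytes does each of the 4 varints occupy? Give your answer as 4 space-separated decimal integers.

  byte[0]=0xF9 cont=1 payload=0x79=121: acc |= 121<<0 -> acc=121 shift=7
  byte[1]=0x02 cont=0 payload=0x02=2: acc |= 2<<7 -> acc=377 shift=14 [end]
Varint 1: bytes[0:2] = F9 02 -> value 377 (2 byte(s))
  byte[2]=0x6C cont=0 payload=0x6C=108: acc |= 108<<0 -> acc=108 shift=7 [end]
Varint 2: bytes[2:3] = 6C -> value 108 (1 byte(s))
  byte[3]=0xFD cont=1 payload=0x7D=125: acc |= 125<<0 -> acc=125 shift=7
  byte[4]=0xEF cont=1 payload=0x6F=111: acc |= 111<<7 -> acc=14333 shift=14
  byte[5]=0x71 cont=0 payload=0x71=113: acc |= 113<<14 -> acc=1865725 shift=21 [end]
Varint 3: bytes[3:6] = FD EF 71 -> value 1865725 (3 byte(s))
  byte[6]=0x00 cont=0 payload=0x00=0: acc |= 0<<0 -> acc=0 shift=7 [end]
Varint 4: bytes[6:7] = 00 -> value 0 (1 byte(s))

Answer: 2 1 3 1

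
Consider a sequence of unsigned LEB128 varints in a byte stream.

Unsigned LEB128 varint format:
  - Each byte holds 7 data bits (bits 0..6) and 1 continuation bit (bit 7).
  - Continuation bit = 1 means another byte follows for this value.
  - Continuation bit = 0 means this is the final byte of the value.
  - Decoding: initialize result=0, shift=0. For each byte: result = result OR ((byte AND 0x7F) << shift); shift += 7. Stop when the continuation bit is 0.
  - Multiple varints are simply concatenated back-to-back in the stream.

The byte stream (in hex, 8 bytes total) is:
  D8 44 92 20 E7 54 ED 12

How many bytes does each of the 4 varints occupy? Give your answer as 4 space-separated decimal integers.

Answer: 2 2 2 2

Derivation:
  byte[0]=0xD8 cont=1 payload=0x58=88: acc |= 88<<0 -> acc=88 shift=7
  byte[1]=0x44 cont=0 payload=0x44=68: acc |= 68<<7 -> acc=8792 shift=14 [end]
Varint 1: bytes[0:2] = D8 44 -> value 8792 (2 byte(s))
  byte[2]=0x92 cont=1 payload=0x12=18: acc |= 18<<0 -> acc=18 shift=7
  byte[3]=0x20 cont=0 payload=0x20=32: acc |= 32<<7 -> acc=4114 shift=14 [end]
Varint 2: bytes[2:4] = 92 20 -> value 4114 (2 byte(s))
  byte[4]=0xE7 cont=1 payload=0x67=103: acc |= 103<<0 -> acc=103 shift=7
  byte[5]=0x54 cont=0 payload=0x54=84: acc |= 84<<7 -> acc=10855 shift=14 [end]
Varint 3: bytes[4:6] = E7 54 -> value 10855 (2 byte(s))
  byte[6]=0xED cont=1 payload=0x6D=109: acc |= 109<<0 -> acc=109 shift=7
  byte[7]=0x12 cont=0 payload=0x12=18: acc |= 18<<7 -> acc=2413 shift=14 [end]
Varint 4: bytes[6:8] = ED 12 -> value 2413 (2 byte(s))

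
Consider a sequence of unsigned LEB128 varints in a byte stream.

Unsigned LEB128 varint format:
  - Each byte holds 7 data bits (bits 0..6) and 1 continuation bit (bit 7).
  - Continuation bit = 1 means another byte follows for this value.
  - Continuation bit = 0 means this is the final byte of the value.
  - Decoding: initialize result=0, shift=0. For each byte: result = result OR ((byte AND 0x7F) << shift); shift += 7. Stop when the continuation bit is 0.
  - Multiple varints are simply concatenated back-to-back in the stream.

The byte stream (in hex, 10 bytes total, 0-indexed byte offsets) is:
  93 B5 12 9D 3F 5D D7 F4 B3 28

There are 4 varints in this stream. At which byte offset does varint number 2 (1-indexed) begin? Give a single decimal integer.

  byte[0]=0x93 cont=1 payload=0x13=19: acc |= 19<<0 -> acc=19 shift=7
  byte[1]=0xB5 cont=1 payload=0x35=53: acc |= 53<<7 -> acc=6803 shift=14
  byte[2]=0x12 cont=0 payload=0x12=18: acc |= 18<<14 -> acc=301715 shift=21 [end]
Varint 1: bytes[0:3] = 93 B5 12 -> value 301715 (3 byte(s))
  byte[3]=0x9D cont=1 payload=0x1D=29: acc |= 29<<0 -> acc=29 shift=7
  byte[4]=0x3F cont=0 payload=0x3F=63: acc |= 63<<7 -> acc=8093 shift=14 [end]
Varint 2: bytes[3:5] = 9D 3F -> value 8093 (2 byte(s))
  byte[5]=0x5D cont=0 payload=0x5D=93: acc |= 93<<0 -> acc=93 shift=7 [end]
Varint 3: bytes[5:6] = 5D -> value 93 (1 byte(s))
  byte[6]=0xD7 cont=1 payload=0x57=87: acc |= 87<<0 -> acc=87 shift=7
  byte[7]=0xF4 cont=1 payload=0x74=116: acc |= 116<<7 -> acc=14935 shift=14
  byte[8]=0xB3 cont=1 payload=0x33=51: acc |= 51<<14 -> acc=850519 shift=21
  byte[9]=0x28 cont=0 payload=0x28=40: acc |= 40<<21 -> acc=84736599 shift=28 [end]
Varint 4: bytes[6:10] = D7 F4 B3 28 -> value 84736599 (4 byte(s))

Answer: 3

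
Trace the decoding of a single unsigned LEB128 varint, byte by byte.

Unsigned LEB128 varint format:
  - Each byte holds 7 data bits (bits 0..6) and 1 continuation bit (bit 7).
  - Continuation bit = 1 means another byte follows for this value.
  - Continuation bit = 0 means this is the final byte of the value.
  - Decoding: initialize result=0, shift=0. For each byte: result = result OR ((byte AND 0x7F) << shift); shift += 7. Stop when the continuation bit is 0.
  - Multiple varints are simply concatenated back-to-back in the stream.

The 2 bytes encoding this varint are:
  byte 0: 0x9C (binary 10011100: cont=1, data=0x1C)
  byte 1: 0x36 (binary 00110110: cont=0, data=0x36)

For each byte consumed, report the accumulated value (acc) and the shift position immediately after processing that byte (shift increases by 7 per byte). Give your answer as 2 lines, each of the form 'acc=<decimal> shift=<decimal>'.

Answer: acc=28 shift=7
acc=6940 shift=14

Derivation:
byte 0=0x9C: payload=0x1C=28, contrib = 28<<0 = 28; acc -> 28, shift -> 7
byte 1=0x36: payload=0x36=54, contrib = 54<<7 = 6912; acc -> 6940, shift -> 14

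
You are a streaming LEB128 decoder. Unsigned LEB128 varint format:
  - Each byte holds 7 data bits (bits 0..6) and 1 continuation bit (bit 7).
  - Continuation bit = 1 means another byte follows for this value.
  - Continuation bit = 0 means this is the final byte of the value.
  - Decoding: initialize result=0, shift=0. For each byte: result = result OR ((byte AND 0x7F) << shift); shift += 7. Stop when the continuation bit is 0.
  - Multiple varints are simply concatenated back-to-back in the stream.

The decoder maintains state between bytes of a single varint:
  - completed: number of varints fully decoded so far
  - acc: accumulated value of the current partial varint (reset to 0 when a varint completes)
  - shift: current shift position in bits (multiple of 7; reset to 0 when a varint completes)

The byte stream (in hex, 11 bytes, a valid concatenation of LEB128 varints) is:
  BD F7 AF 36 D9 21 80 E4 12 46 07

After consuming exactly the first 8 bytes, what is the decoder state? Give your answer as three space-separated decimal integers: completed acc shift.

byte[0]=0xBD cont=1 payload=0x3D: acc |= 61<<0 -> completed=0 acc=61 shift=7
byte[1]=0xF7 cont=1 payload=0x77: acc |= 119<<7 -> completed=0 acc=15293 shift=14
byte[2]=0xAF cont=1 payload=0x2F: acc |= 47<<14 -> completed=0 acc=785341 shift=21
byte[3]=0x36 cont=0 payload=0x36: varint #1 complete (value=114031549); reset -> completed=1 acc=0 shift=0
byte[4]=0xD9 cont=1 payload=0x59: acc |= 89<<0 -> completed=1 acc=89 shift=7
byte[5]=0x21 cont=0 payload=0x21: varint #2 complete (value=4313); reset -> completed=2 acc=0 shift=0
byte[6]=0x80 cont=1 payload=0x00: acc |= 0<<0 -> completed=2 acc=0 shift=7
byte[7]=0xE4 cont=1 payload=0x64: acc |= 100<<7 -> completed=2 acc=12800 shift=14

Answer: 2 12800 14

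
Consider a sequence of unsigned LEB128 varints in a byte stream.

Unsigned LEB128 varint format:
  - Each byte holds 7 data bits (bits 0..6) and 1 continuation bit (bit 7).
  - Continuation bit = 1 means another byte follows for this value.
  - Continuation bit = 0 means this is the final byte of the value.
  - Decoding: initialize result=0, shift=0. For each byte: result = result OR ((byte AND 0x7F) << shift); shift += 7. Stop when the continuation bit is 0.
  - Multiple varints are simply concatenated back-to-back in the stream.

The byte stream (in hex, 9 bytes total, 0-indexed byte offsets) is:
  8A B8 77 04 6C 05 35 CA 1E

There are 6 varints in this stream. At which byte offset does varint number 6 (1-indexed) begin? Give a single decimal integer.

Answer: 7

Derivation:
  byte[0]=0x8A cont=1 payload=0x0A=10: acc |= 10<<0 -> acc=10 shift=7
  byte[1]=0xB8 cont=1 payload=0x38=56: acc |= 56<<7 -> acc=7178 shift=14
  byte[2]=0x77 cont=0 payload=0x77=119: acc |= 119<<14 -> acc=1956874 shift=21 [end]
Varint 1: bytes[0:3] = 8A B8 77 -> value 1956874 (3 byte(s))
  byte[3]=0x04 cont=0 payload=0x04=4: acc |= 4<<0 -> acc=4 shift=7 [end]
Varint 2: bytes[3:4] = 04 -> value 4 (1 byte(s))
  byte[4]=0x6C cont=0 payload=0x6C=108: acc |= 108<<0 -> acc=108 shift=7 [end]
Varint 3: bytes[4:5] = 6C -> value 108 (1 byte(s))
  byte[5]=0x05 cont=0 payload=0x05=5: acc |= 5<<0 -> acc=5 shift=7 [end]
Varint 4: bytes[5:6] = 05 -> value 5 (1 byte(s))
  byte[6]=0x35 cont=0 payload=0x35=53: acc |= 53<<0 -> acc=53 shift=7 [end]
Varint 5: bytes[6:7] = 35 -> value 53 (1 byte(s))
  byte[7]=0xCA cont=1 payload=0x4A=74: acc |= 74<<0 -> acc=74 shift=7
  byte[8]=0x1E cont=0 payload=0x1E=30: acc |= 30<<7 -> acc=3914 shift=14 [end]
Varint 6: bytes[7:9] = CA 1E -> value 3914 (2 byte(s))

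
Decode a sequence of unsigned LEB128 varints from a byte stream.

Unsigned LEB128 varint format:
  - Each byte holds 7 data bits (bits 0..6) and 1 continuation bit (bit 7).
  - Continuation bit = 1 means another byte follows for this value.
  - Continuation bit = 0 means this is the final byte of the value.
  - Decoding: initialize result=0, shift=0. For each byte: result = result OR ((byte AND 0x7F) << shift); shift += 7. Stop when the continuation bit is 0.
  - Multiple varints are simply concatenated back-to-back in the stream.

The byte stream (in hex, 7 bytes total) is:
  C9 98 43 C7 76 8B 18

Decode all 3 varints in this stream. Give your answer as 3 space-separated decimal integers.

Answer: 1100873 15175 3083

Derivation:
  byte[0]=0xC9 cont=1 payload=0x49=73: acc |= 73<<0 -> acc=73 shift=7
  byte[1]=0x98 cont=1 payload=0x18=24: acc |= 24<<7 -> acc=3145 shift=14
  byte[2]=0x43 cont=0 payload=0x43=67: acc |= 67<<14 -> acc=1100873 shift=21 [end]
Varint 1: bytes[0:3] = C9 98 43 -> value 1100873 (3 byte(s))
  byte[3]=0xC7 cont=1 payload=0x47=71: acc |= 71<<0 -> acc=71 shift=7
  byte[4]=0x76 cont=0 payload=0x76=118: acc |= 118<<7 -> acc=15175 shift=14 [end]
Varint 2: bytes[3:5] = C7 76 -> value 15175 (2 byte(s))
  byte[5]=0x8B cont=1 payload=0x0B=11: acc |= 11<<0 -> acc=11 shift=7
  byte[6]=0x18 cont=0 payload=0x18=24: acc |= 24<<7 -> acc=3083 shift=14 [end]
Varint 3: bytes[5:7] = 8B 18 -> value 3083 (2 byte(s))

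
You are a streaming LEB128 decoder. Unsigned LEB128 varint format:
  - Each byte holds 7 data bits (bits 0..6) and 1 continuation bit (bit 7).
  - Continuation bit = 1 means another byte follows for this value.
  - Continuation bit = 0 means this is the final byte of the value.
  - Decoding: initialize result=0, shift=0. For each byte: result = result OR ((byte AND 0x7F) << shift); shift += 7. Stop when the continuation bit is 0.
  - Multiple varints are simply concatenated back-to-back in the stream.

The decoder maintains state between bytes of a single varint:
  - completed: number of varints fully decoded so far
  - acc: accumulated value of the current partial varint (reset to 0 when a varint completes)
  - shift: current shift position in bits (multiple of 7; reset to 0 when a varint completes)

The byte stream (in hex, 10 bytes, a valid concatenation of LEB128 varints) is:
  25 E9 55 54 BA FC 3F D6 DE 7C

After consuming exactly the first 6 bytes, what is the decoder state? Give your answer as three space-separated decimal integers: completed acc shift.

Answer: 3 15930 14

Derivation:
byte[0]=0x25 cont=0 payload=0x25: varint #1 complete (value=37); reset -> completed=1 acc=0 shift=0
byte[1]=0xE9 cont=1 payload=0x69: acc |= 105<<0 -> completed=1 acc=105 shift=7
byte[2]=0x55 cont=0 payload=0x55: varint #2 complete (value=10985); reset -> completed=2 acc=0 shift=0
byte[3]=0x54 cont=0 payload=0x54: varint #3 complete (value=84); reset -> completed=3 acc=0 shift=0
byte[4]=0xBA cont=1 payload=0x3A: acc |= 58<<0 -> completed=3 acc=58 shift=7
byte[5]=0xFC cont=1 payload=0x7C: acc |= 124<<7 -> completed=3 acc=15930 shift=14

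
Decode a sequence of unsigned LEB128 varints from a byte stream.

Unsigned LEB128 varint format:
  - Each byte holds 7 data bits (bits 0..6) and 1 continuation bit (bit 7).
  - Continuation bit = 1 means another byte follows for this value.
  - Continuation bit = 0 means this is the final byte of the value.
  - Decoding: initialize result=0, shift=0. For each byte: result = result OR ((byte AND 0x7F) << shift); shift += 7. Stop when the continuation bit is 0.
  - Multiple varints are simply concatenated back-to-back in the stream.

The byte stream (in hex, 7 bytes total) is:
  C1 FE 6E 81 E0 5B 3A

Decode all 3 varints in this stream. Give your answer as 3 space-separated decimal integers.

Answer: 1818433 1503233 58

Derivation:
  byte[0]=0xC1 cont=1 payload=0x41=65: acc |= 65<<0 -> acc=65 shift=7
  byte[1]=0xFE cont=1 payload=0x7E=126: acc |= 126<<7 -> acc=16193 shift=14
  byte[2]=0x6E cont=0 payload=0x6E=110: acc |= 110<<14 -> acc=1818433 shift=21 [end]
Varint 1: bytes[0:3] = C1 FE 6E -> value 1818433 (3 byte(s))
  byte[3]=0x81 cont=1 payload=0x01=1: acc |= 1<<0 -> acc=1 shift=7
  byte[4]=0xE0 cont=1 payload=0x60=96: acc |= 96<<7 -> acc=12289 shift=14
  byte[5]=0x5B cont=0 payload=0x5B=91: acc |= 91<<14 -> acc=1503233 shift=21 [end]
Varint 2: bytes[3:6] = 81 E0 5B -> value 1503233 (3 byte(s))
  byte[6]=0x3A cont=0 payload=0x3A=58: acc |= 58<<0 -> acc=58 shift=7 [end]
Varint 3: bytes[6:7] = 3A -> value 58 (1 byte(s))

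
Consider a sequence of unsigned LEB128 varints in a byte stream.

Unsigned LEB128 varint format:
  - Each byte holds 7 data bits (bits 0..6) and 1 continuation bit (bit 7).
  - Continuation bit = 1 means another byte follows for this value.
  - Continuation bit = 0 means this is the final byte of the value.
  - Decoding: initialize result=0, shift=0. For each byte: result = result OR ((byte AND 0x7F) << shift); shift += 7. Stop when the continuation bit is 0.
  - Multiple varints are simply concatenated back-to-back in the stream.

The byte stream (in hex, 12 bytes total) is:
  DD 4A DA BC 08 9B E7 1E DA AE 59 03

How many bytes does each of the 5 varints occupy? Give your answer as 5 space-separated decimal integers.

  byte[0]=0xDD cont=1 payload=0x5D=93: acc |= 93<<0 -> acc=93 shift=7
  byte[1]=0x4A cont=0 payload=0x4A=74: acc |= 74<<7 -> acc=9565 shift=14 [end]
Varint 1: bytes[0:2] = DD 4A -> value 9565 (2 byte(s))
  byte[2]=0xDA cont=1 payload=0x5A=90: acc |= 90<<0 -> acc=90 shift=7
  byte[3]=0xBC cont=1 payload=0x3C=60: acc |= 60<<7 -> acc=7770 shift=14
  byte[4]=0x08 cont=0 payload=0x08=8: acc |= 8<<14 -> acc=138842 shift=21 [end]
Varint 2: bytes[2:5] = DA BC 08 -> value 138842 (3 byte(s))
  byte[5]=0x9B cont=1 payload=0x1B=27: acc |= 27<<0 -> acc=27 shift=7
  byte[6]=0xE7 cont=1 payload=0x67=103: acc |= 103<<7 -> acc=13211 shift=14
  byte[7]=0x1E cont=0 payload=0x1E=30: acc |= 30<<14 -> acc=504731 shift=21 [end]
Varint 3: bytes[5:8] = 9B E7 1E -> value 504731 (3 byte(s))
  byte[8]=0xDA cont=1 payload=0x5A=90: acc |= 90<<0 -> acc=90 shift=7
  byte[9]=0xAE cont=1 payload=0x2E=46: acc |= 46<<7 -> acc=5978 shift=14
  byte[10]=0x59 cont=0 payload=0x59=89: acc |= 89<<14 -> acc=1464154 shift=21 [end]
Varint 4: bytes[8:11] = DA AE 59 -> value 1464154 (3 byte(s))
  byte[11]=0x03 cont=0 payload=0x03=3: acc |= 3<<0 -> acc=3 shift=7 [end]
Varint 5: bytes[11:12] = 03 -> value 3 (1 byte(s))

Answer: 2 3 3 3 1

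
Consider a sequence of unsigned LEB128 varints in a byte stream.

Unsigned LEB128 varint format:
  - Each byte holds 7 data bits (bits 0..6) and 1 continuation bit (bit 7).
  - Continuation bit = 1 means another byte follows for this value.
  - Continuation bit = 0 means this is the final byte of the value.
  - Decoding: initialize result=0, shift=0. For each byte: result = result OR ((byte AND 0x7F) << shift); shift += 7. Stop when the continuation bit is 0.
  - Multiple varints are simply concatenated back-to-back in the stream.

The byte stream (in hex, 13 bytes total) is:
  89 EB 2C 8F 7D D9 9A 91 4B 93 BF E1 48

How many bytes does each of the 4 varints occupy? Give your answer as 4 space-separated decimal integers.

  byte[0]=0x89 cont=1 payload=0x09=9: acc |= 9<<0 -> acc=9 shift=7
  byte[1]=0xEB cont=1 payload=0x6B=107: acc |= 107<<7 -> acc=13705 shift=14
  byte[2]=0x2C cont=0 payload=0x2C=44: acc |= 44<<14 -> acc=734601 shift=21 [end]
Varint 1: bytes[0:3] = 89 EB 2C -> value 734601 (3 byte(s))
  byte[3]=0x8F cont=1 payload=0x0F=15: acc |= 15<<0 -> acc=15 shift=7
  byte[4]=0x7D cont=0 payload=0x7D=125: acc |= 125<<7 -> acc=16015 shift=14 [end]
Varint 2: bytes[3:5] = 8F 7D -> value 16015 (2 byte(s))
  byte[5]=0xD9 cont=1 payload=0x59=89: acc |= 89<<0 -> acc=89 shift=7
  byte[6]=0x9A cont=1 payload=0x1A=26: acc |= 26<<7 -> acc=3417 shift=14
  byte[7]=0x91 cont=1 payload=0x11=17: acc |= 17<<14 -> acc=281945 shift=21
  byte[8]=0x4B cont=0 payload=0x4B=75: acc |= 75<<21 -> acc=157568345 shift=28 [end]
Varint 3: bytes[5:9] = D9 9A 91 4B -> value 157568345 (4 byte(s))
  byte[9]=0x93 cont=1 payload=0x13=19: acc |= 19<<0 -> acc=19 shift=7
  byte[10]=0xBF cont=1 payload=0x3F=63: acc |= 63<<7 -> acc=8083 shift=14
  byte[11]=0xE1 cont=1 payload=0x61=97: acc |= 97<<14 -> acc=1597331 shift=21
  byte[12]=0x48 cont=0 payload=0x48=72: acc |= 72<<21 -> acc=152592275 shift=28 [end]
Varint 4: bytes[9:13] = 93 BF E1 48 -> value 152592275 (4 byte(s))

Answer: 3 2 4 4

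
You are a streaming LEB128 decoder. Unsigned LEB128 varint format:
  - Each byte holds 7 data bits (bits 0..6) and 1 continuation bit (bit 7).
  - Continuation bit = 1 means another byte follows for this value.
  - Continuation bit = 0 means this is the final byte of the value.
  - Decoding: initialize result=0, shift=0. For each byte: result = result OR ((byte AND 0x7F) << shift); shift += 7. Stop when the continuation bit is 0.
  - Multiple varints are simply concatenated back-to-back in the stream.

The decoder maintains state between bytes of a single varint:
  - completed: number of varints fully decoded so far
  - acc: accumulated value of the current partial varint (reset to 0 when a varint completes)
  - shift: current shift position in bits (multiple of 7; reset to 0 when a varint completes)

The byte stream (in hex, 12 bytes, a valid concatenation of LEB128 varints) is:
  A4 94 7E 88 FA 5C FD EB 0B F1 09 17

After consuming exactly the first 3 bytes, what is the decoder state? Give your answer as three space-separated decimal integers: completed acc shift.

Answer: 1 0 0

Derivation:
byte[0]=0xA4 cont=1 payload=0x24: acc |= 36<<0 -> completed=0 acc=36 shift=7
byte[1]=0x94 cont=1 payload=0x14: acc |= 20<<7 -> completed=0 acc=2596 shift=14
byte[2]=0x7E cont=0 payload=0x7E: varint #1 complete (value=2066980); reset -> completed=1 acc=0 shift=0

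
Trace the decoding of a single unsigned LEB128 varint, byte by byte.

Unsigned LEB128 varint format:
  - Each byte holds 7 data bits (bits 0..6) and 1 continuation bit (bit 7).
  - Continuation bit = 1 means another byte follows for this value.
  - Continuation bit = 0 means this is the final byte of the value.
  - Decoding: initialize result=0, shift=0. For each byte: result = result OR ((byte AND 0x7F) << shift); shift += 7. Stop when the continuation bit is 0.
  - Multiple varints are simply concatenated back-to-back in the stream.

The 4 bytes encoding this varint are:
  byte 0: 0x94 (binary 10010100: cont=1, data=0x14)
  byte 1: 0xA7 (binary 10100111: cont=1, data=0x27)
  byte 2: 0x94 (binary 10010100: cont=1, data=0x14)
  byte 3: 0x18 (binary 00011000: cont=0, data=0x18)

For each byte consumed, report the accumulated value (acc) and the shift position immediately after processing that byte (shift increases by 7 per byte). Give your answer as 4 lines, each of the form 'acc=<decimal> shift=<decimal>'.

Answer: acc=20 shift=7
acc=5012 shift=14
acc=332692 shift=21
acc=50664340 shift=28

Derivation:
byte 0=0x94: payload=0x14=20, contrib = 20<<0 = 20; acc -> 20, shift -> 7
byte 1=0xA7: payload=0x27=39, contrib = 39<<7 = 4992; acc -> 5012, shift -> 14
byte 2=0x94: payload=0x14=20, contrib = 20<<14 = 327680; acc -> 332692, shift -> 21
byte 3=0x18: payload=0x18=24, contrib = 24<<21 = 50331648; acc -> 50664340, shift -> 28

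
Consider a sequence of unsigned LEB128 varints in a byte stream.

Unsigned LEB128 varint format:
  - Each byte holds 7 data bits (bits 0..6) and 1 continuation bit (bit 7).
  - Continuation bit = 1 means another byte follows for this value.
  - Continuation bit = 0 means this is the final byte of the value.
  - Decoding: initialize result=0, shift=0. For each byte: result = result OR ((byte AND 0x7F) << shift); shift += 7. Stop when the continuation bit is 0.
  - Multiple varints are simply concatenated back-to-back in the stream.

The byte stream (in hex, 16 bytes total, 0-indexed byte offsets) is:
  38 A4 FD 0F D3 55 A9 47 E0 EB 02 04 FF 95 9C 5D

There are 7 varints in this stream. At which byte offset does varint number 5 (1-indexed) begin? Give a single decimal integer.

Answer: 8

Derivation:
  byte[0]=0x38 cont=0 payload=0x38=56: acc |= 56<<0 -> acc=56 shift=7 [end]
Varint 1: bytes[0:1] = 38 -> value 56 (1 byte(s))
  byte[1]=0xA4 cont=1 payload=0x24=36: acc |= 36<<0 -> acc=36 shift=7
  byte[2]=0xFD cont=1 payload=0x7D=125: acc |= 125<<7 -> acc=16036 shift=14
  byte[3]=0x0F cont=0 payload=0x0F=15: acc |= 15<<14 -> acc=261796 shift=21 [end]
Varint 2: bytes[1:4] = A4 FD 0F -> value 261796 (3 byte(s))
  byte[4]=0xD3 cont=1 payload=0x53=83: acc |= 83<<0 -> acc=83 shift=7
  byte[5]=0x55 cont=0 payload=0x55=85: acc |= 85<<7 -> acc=10963 shift=14 [end]
Varint 3: bytes[4:6] = D3 55 -> value 10963 (2 byte(s))
  byte[6]=0xA9 cont=1 payload=0x29=41: acc |= 41<<0 -> acc=41 shift=7
  byte[7]=0x47 cont=0 payload=0x47=71: acc |= 71<<7 -> acc=9129 shift=14 [end]
Varint 4: bytes[6:8] = A9 47 -> value 9129 (2 byte(s))
  byte[8]=0xE0 cont=1 payload=0x60=96: acc |= 96<<0 -> acc=96 shift=7
  byte[9]=0xEB cont=1 payload=0x6B=107: acc |= 107<<7 -> acc=13792 shift=14
  byte[10]=0x02 cont=0 payload=0x02=2: acc |= 2<<14 -> acc=46560 shift=21 [end]
Varint 5: bytes[8:11] = E0 EB 02 -> value 46560 (3 byte(s))
  byte[11]=0x04 cont=0 payload=0x04=4: acc |= 4<<0 -> acc=4 shift=7 [end]
Varint 6: bytes[11:12] = 04 -> value 4 (1 byte(s))
  byte[12]=0xFF cont=1 payload=0x7F=127: acc |= 127<<0 -> acc=127 shift=7
  byte[13]=0x95 cont=1 payload=0x15=21: acc |= 21<<7 -> acc=2815 shift=14
  byte[14]=0x9C cont=1 payload=0x1C=28: acc |= 28<<14 -> acc=461567 shift=21
  byte[15]=0x5D cont=0 payload=0x5D=93: acc |= 93<<21 -> acc=195496703 shift=28 [end]
Varint 7: bytes[12:16] = FF 95 9C 5D -> value 195496703 (4 byte(s))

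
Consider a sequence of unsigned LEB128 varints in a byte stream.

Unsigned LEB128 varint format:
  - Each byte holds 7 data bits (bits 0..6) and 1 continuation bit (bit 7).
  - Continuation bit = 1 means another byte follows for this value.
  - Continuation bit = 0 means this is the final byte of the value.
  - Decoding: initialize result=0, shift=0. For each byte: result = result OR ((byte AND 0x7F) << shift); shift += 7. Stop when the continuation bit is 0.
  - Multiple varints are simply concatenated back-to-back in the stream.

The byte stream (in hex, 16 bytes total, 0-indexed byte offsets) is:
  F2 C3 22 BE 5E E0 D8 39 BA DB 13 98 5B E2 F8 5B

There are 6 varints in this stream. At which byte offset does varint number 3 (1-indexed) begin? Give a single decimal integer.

Answer: 5

Derivation:
  byte[0]=0xF2 cont=1 payload=0x72=114: acc |= 114<<0 -> acc=114 shift=7
  byte[1]=0xC3 cont=1 payload=0x43=67: acc |= 67<<7 -> acc=8690 shift=14
  byte[2]=0x22 cont=0 payload=0x22=34: acc |= 34<<14 -> acc=565746 shift=21 [end]
Varint 1: bytes[0:3] = F2 C3 22 -> value 565746 (3 byte(s))
  byte[3]=0xBE cont=1 payload=0x3E=62: acc |= 62<<0 -> acc=62 shift=7
  byte[4]=0x5E cont=0 payload=0x5E=94: acc |= 94<<7 -> acc=12094 shift=14 [end]
Varint 2: bytes[3:5] = BE 5E -> value 12094 (2 byte(s))
  byte[5]=0xE0 cont=1 payload=0x60=96: acc |= 96<<0 -> acc=96 shift=7
  byte[6]=0xD8 cont=1 payload=0x58=88: acc |= 88<<7 -> acc=11360 shift=14
  byte[7]=0x39 cont=0 payload=0x39=57: acc |= 57<<14 -> acc=945248 shift=21 [end]
Varint 3: bytes[5:8] = E0 D8 39 -> value 945248 (3 byte(s))
  byte[8]=0xBA cont=1 payload=0x3A=58: acc |= 58<<0 -> acc=58 shift=7
  byte[9]=0xDB cont=1 payload=0x5B=91: acc |= 91<<7 -> acc=11706 shift=14
  byte[10]=0x13 cont=0 payload=0x13=19: acc |= 19<<14 -> acc=323002 shift=21 [end]
Varint 4: bytes[8:11] = BA DB 13 -> value 323002 (3 byte(s))
  byte[11]=0x98 cont=1 payload=0x18=24: acc |= 24<<0 -> acc=24 shift=7
  byte[12]=0x5B cont=0 payload=0x5B=91: acc |= 91<<7 -> acc=11672 shift=14 [end]
Varint 5: bytes[11:13] = 98 5B -> value 11672 (2 byte(s))
  byte[13]=0xE2 cont=1 payload=0x62=98: acc |= 98<<0 -> acc=98 shift=7
  byte[14]=0xF8 cont=1 payload=0x78=120: acc |= 120<<7 -> acc=15458 shift=14
  byte[15]=0x5B cont=0 payload=0x5B=91: acc |= 91<<14 -> acc=1506402 shift=21 [end]
Varint 6: bytes[13:16] = E2 F8 5B -> value 1506402 (3 byte(s))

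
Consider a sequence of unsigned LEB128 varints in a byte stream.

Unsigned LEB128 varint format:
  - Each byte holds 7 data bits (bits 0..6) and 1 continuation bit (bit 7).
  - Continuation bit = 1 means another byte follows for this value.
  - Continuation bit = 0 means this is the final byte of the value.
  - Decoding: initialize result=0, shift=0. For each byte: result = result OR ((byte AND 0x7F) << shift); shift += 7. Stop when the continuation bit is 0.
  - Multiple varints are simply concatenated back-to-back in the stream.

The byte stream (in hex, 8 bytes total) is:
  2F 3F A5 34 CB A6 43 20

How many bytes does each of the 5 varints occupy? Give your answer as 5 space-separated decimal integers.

  byte[0]=0x2F cont=0 payload=0x2F=47: acc |= 47<<0 -> acc=47 shift=7 [end]
Varint 1: bytes[0:1] = 2F -> value 47 (1 byte(s))
  byte[1]=0x3F cont=0 payload=0x3F=63: acc |= 63<<0 -> acc=63 shift=7 [end]
Varint 2: bytes[1:2] = 3F -> value 63 (1 byte(s))
  byte[2]=0xA5 cont=1 payload=0x25=37: acc |= 37<<0 -> acc=37 shift=7
  byte[3]=0x34 cont=0 payload=0x34=52: acc |= 52<<7 -> acc=6693 shift=14 [end]
Varint 3: bytes[2:4] = A5 34 -> value 6693 (2 byte(s))
  byte[4]=0xCB cont=1 payload=0x4B=75: acc |= 75<<0 -> acc=75 shift=7
  byte[5]=0xA6 cont=1 payload=0x26=38: acc |= 38<<7 -> acc=4939 shift=14
  byte[6]=0x43 cont=0 payload=0x43=67: acc |= 67<<14 -> acc=1102667 shift=21 [end]
Varint 4: bytes[4:7] = CB A6 43 -> value 1102667 (3 byte(s))
  byte[7]=0x20 cont=0 payload=0x20=32: acc |= 32<<0 -> acc=32 shift=7 [end]
Varint 5: bytes[7:8] = 20 -> value 32 (1 byte(s))

Answer: 1 1 2 3 1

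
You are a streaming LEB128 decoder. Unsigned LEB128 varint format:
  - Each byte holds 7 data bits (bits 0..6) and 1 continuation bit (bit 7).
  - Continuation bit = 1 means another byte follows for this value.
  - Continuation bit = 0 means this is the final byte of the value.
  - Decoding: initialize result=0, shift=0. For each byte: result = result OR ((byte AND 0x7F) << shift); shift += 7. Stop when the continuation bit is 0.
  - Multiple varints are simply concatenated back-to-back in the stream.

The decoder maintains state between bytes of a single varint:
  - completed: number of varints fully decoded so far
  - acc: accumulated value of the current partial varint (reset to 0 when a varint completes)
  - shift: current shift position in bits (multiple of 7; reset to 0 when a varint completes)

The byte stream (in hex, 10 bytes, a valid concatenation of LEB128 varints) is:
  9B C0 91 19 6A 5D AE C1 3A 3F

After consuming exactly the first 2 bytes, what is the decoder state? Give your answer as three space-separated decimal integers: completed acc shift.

Answer: 0 8219 14

Derivation:
byte[0]=0x9B cont=1 payload=0x1B: acc |= 27<<0 -> completed=0 acc=27 shift=7
byte[1]=0xC0 cont=1 payload=0x40: acc |= 64<<7 -> completed=0 acc=8219 shift=14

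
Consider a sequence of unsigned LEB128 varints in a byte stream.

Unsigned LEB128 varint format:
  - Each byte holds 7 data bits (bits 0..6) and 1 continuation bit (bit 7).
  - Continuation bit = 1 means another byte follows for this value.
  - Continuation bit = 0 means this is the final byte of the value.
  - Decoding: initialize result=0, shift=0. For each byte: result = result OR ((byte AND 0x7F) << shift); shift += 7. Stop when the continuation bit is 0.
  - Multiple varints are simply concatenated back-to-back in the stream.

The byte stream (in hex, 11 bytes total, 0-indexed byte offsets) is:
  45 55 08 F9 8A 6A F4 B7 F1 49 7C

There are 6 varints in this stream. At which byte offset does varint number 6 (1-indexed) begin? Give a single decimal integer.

  byte[0]=0x45 cont=0 payload=0x45=69: acc |= 69<<0 -> acc=69 shift=7 [end]
Varint 1: bytes[0:1] = 45 -> value 69 (1 byte(s))
  byte[1]=0x55 cont=0 payload=0x55=85: acc |= 85<<0 -> acc=85 shift=7 [end]
Varint 2: bytes[1:2] = 55 -> value 85 (1 byte(s))
  byte[2]=0x08 cont=0 payload=0x08=8: acc |= 8<<0 -> acc=8 shift=7 [end]
Varint 3: bytes[2:3] = 08 -> value 8 (1 byte(s))
  byte[3]=0xF9 cont=1 payload=0x79=121: acc |= 121<<0 -> acc=121 shift=7
  byte[4]=0x8A cont=1 payload=0x0A=10: acc |= 10<<7 -> acc=1401 shift=14
  byte[5]=0x6A cont=0 payload=0x6A=106: acc |= 106<<14 -> acc=1738105 shift=21 [end]
Varint 4: bytes[3:6] = F9 8A 6A -> value 1738105 (3 byte(s))
  byte[6]=0xF4 cont=1 payload=0x74=116: acc |= 116<<0 -> acc=116 shift=7
  byte[7]=0xB7 cont=1 payload=0x37=55: acc |= 55<<7 -> acc=7156 shift=14
  byte[8]=0xF1 cont=1 payload=0x71=113: acc |= 113<<14 -> acc=1858548 shift=21
  byte[9]=0x49 cont=0 payload=0x49=73: acc |= 73<<21 -> acc=154950644 shift=28 [end]
Varint 5: bytes[6:10] = F4 B7 F1 49 -> value 154950644 (4 byte(s))
  byte[10]=0x7C cont=0 payload=0x7C=124: acc |= 124<<0 -> acc=124 shift=7 [end]
Varint 6: bytes[10:11] = 7C -> value 124 (1 byte(s))

Answer: 10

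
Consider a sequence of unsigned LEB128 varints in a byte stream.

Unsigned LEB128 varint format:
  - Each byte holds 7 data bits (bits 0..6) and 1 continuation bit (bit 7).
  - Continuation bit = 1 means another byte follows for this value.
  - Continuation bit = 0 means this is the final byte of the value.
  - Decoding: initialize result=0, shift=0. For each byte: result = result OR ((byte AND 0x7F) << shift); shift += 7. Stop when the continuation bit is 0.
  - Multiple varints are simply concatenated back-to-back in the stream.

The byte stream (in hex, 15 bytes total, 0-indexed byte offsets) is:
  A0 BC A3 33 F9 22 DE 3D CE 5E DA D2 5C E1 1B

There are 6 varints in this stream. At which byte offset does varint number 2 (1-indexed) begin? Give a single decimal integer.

  byte[0]=0xA0 cont=1 payload=0x20=32: acc |= 32<<0 -> acc=32 shift=7
  byte[1]=0xBC cont=1 payload=0x3C=60: acc |= 60<<7 -> acc=7712 shift=14
  byte[2]=0xA3 cont=1 payload=0x23=35: acc |= 35<<14 -> acc=581152 shift=21
  byte[3]=0x33 cont=0 payload=0x33=51: acc |= 51<<21 -> acc=107535904 shift=28 [end]
Varint 1: bytes[0:4] = A0 BC A3 33 -> value 107535904 (4 byte(s))
  byte[4]=0xF9 cont=1 payload=0x79=121: acc |= 121<<0 -> acc=121 shift=7
  byte[5]=0x22 cont=0 payload=0x22=34: acc |= 34<<7 -> acc=4473 shift=14 [end]
Varint 2: bytes[4:6] = F9 22 -> value 4473 (2 byte(s))
  byte[6]=0xDE cont=1 payload=0x5E=94: acc |= 94<<0 -> acc=94 shift=7
  byte[7]=0x3D cont=0 payload=0x3D=61: acc |= 61<<7 -> acc=7902 shift=14 [end]
Varint 3: bytes[6:8] = DE 3D -> value 7902 (2 byte(s))
  byte[8]=0xCE cont=1 payload=0x4E=78: acc |= 78<<0 -> acc=78 shift=7
  byte[9]=0x5E cont=0 payload=0x5E=94: acc |= 94<<7 -> acc=12110 shift=14 [end]
Varint 4: bytes[8:10] = CE 5E -> value 12110 (2 byte(s))
  byte[10]=0xDA cont=1 payload=0x5A=90: acc |= 90<<0 -> acc=90 shift=7
  byte[11]=0xD2 cont=1 payload=0x52=82: acc |= 82<<7 -> acc=10586 shift=14
  byte[12]=0x5C cont=0 payload=0x5C=92: acc |= 92<<14 -> acc=1517914 shift=21 [end]
Varint 5: bytes[10:13] = DA D2 5C -> value 1517914 (3 byte(s))
  byte[13]=0xE1 cont=1 payload=0x61=97: acc |= 97<<0 -> acc=97 shift=7
  byte[14]=0x1B cont=0 payload=0x1B=27: acc |= 27<<7 -> acc=3553 shift=14 [end]
Varint 6: bytes[13:15] = E1 1B -> value 3553 (2 byte(s))

Answer: 4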